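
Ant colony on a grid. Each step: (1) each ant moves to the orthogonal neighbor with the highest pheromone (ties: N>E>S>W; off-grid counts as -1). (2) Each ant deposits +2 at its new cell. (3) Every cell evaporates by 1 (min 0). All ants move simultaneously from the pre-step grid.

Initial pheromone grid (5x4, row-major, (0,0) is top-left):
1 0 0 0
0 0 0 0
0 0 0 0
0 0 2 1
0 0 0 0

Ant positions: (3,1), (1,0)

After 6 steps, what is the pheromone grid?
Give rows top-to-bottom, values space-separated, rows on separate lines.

After step 1: ants at (3,2),(0,0)
  2 0 0 0
  0 0 0 0
  0 0 0 0
  0 0 3 0
  0 0 0 0
After step 2: ants at (2,2),(0,1)
  1 1 0 0
  0 0 0 0
  0 0 1 0
  0 0 2 0
  0 0 0 0
After step 3: ants at (3,2),(0,0)
  2 0 0 0
  0 0 0 0
  0 0 0 0
  0 0 3 0
  0 0 0 0
After step 4: ants at (2,2),(0,1)
  1 1 0 0
  0 0 0 0
  0 0 1 0
  0 0 2 0
  0 0 0 0
After step 5: ants at (3,2),(0,0)
  2 0 0 0
  0 0 0 0
  0 0 0 0
  0 0 3 0
  0 0 0 0
After step 6: ants at (2,2),(0,1)
  1 1 0 0
  0 0 0 0
  0 0 1 0
  0 0 2 0
  0 0 0 0

1 1 0 0
0 0 0 0
0 0 1 0
0 0 2 0
0 0 0 0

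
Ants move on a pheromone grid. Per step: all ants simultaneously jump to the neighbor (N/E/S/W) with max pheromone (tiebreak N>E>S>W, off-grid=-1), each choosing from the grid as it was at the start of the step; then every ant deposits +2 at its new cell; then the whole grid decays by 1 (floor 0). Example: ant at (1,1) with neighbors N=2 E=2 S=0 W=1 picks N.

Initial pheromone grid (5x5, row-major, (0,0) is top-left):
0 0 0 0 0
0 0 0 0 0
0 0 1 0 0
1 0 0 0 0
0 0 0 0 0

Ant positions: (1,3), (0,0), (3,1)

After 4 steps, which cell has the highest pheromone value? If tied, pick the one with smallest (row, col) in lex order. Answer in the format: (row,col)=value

Answer: (0,4)=3

Derivation:
Step 1: ant0:(1,3)->N->(0,3) | ant1:(0,0)->E->(0,1) | ant2:(3,1)->W->(3,0)
  grid max=2 at (3,0)
Step 2: ant0:(0,3)->E->(0,4) | ant1:(0,1)->E->(0,2) | ant2:(3,0)->N->(2,0)
  grid max=1 at (0,2)
Step 3: ant0:(0,4)->S->(1,4) | ant1:(0,2)->E->(0,3) | ant2:(2,0)->S->(3,0)
  grid max=2 at (3,0)
Step 4: ant0:(1,4)->N->(0,4) | ant1:(0,3)->E->(0,4) | ant2:(3,0)->N->(2,0)
  grid max=3 at (0,4)
Final grid:
  0 0 0 0 3
  0 0 0 0 0
  1 0 0 0 0
  1 0 0 0 0
  0 0 0 0 0
Max pheromone 3 at (0,4)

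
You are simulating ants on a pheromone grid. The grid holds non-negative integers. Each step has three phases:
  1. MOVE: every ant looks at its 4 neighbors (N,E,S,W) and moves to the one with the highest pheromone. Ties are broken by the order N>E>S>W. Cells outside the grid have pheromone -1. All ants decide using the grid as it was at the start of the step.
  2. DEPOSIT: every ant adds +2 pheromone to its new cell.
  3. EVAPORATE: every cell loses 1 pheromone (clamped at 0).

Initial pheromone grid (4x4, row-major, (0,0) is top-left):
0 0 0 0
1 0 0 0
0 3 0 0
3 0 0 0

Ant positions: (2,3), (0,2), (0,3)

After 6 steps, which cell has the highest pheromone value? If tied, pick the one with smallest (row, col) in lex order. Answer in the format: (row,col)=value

Answer: (0,3)=12

Derivation:
Step 1: ant0:(2,3)->N->(1,3) | ant1:(0,2)->E->(0,3) | ant2:(0,3)->S->(1,3)
  grid max=3 at (1,3)
Step 2: ant0:(1,3)->N->(0,3) | ant1:(0,3)->S->(1,3) | ant2:(1,3)->N->(0,3)
  grid max=4 at (0,3)
Step 3: ant0:(0,3)->S->(1,3) | ant1:(1,3)->N->(0,3) | ant2:(0,3)->S->(1,3)
  grid max=7 at (1,3)
Step 4: ant0:(1,3)->N->(0,3) | ant1:(0,3)->S->(1,3) | ant2:(1,3)->N->(0,3)
  grid max=8 at (0,3)
Step 5: ant0:(0,3)->S->(1,3) | ant1:(1,3)->N->(0,3) | ant2:(0,3)->S->(1,3)
  grid max=11 at (1,3)
Step 6: ant0:(1,3)->N->(0,3) | ant1:(0,3)->S->(1,3) | ant2:(1,3)->N->(0,3)
  grid max=12 at (0,3)
Final grid:
  0 0 0 12
  0 0 0 12
  0 0 0 0
  0 0 0 0
Max pheromone 12 at (0,3)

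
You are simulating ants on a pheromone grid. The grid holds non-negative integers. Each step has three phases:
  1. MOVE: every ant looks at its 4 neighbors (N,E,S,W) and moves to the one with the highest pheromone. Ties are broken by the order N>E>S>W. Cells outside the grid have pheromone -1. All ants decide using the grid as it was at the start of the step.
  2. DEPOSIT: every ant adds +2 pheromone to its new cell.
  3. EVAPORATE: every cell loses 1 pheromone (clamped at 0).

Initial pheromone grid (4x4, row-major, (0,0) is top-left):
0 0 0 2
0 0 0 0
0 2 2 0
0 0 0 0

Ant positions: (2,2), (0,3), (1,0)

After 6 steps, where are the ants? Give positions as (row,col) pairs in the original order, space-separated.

Step 1: ant0:(2,2)->W->(2,1) | ant1:(0,3)->S->(1,3) | ant2:(1,0)->N->(0,0)
  grid max=3 at (2,1)
Step 2: ant0:(2,1)->E->(2,2) | ant1:(1,3)->N->(0,3) | ant2:(0,0)->E->(0,1)
  grid max=2 at (0,3)
Step 3: ant0:(2,2)->W->(2,1) | ant1:(0,3)->S->(1,3) | ant2:(0,1)->E->(0,2)
  grid max=3 at (2,1)
Step 4: ant0:(2,1)->E->(2,2) | ant1:(1,3)->N->(0,3) | ant2:(0,2)->E->(0,3)
  grid max=4 at (0,3)
Step 5: ant0:(2,2)->W->(2,1) | ant1:(0,3)->S->(1,3) | ant2:(0,3)->S->(1,3)
  grid max=3 at (0,3)
Step 6: ant0:(2,1)->E->(2,2) | ant1:(1,3)->N->(0,3) | ant2:(1,3)->N->(0,3)
  grid max=6 at (0,3)

(2,2) (0,3) (0,3)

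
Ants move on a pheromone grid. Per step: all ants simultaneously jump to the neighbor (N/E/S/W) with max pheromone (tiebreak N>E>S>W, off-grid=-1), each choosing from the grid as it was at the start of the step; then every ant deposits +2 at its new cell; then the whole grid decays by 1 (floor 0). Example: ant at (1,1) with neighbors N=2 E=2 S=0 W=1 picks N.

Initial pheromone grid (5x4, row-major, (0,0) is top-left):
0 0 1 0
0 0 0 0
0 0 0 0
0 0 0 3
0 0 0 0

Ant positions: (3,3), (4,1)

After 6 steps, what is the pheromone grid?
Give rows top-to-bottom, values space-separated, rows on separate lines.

After step 1: ants at (2,3),(3,1)
  0 0 0 0
  0 0 0 0
  0 0 0 1
  0 1 0 2
  0 0 0 0
After step 2: ants at (3,3),(2,1)
  0 0 0 0
  0 0 0 0
  0 1 0 0
  0 0 0 3
  0 0 0 0
After step 3: ants at (2,3),(1,1)
  0 0 0 0
  0 1 0 0
  0 0 0 1
  0 0 0 2
  0 0 0 0
After step 4: ants at (3,3),(0,1)
  0 1 0 0
  0 0 0 0
  0 0 0 0
  0 0 0 3
  0 0 0 0
After step 5: ants at (2,3),(0,2)
  0 0 1 0
  0 0 0 0
  0 0 0 1
  0 0 0 2
  0 0 0 0
After step 6: ants at (3,3),(0,3)
  0 0 0 1
  0 0 0 0
  0 0 0 0
  0 0 0 3
  0 0 0 0

0 0 0 1
0 0 0 0
0 0 0 0
0 0 0 3
0 0 0 0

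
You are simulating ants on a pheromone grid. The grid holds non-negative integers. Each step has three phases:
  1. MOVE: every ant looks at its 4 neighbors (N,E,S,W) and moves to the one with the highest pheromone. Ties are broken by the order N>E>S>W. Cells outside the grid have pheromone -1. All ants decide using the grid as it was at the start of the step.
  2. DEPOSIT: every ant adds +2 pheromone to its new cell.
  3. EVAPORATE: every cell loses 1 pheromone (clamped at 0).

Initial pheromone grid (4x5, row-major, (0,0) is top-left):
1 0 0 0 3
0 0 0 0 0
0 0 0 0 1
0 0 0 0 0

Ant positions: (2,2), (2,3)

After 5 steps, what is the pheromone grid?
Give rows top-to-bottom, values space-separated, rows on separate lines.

After step 1: ants at (1,2),(2,4)
  0 0 0 0 2
  0 0 1 0 0
  0 0 0 0 2
  0 0 0 0 0
After step 2: ants at (0,2),(1,4)
  0 0 1 0 1
  0 0 0 0 1
  0 0 0 0 1
  0 0 0 0 0
After step 3: ants at (0,3),(0,4)
  0 0 0 1 2
  0 0 0 0 0
  0 0 0 0 0
  0 0 0 0 0
After step 4: ants at (0,4),(0,3)
  0 0 0 2 3
  0 0 0 0 0
  0 0 0 0 0
  0 0 0 0 0
After step 5: ants at (0,3),(0,4)
  0 0 0 3 4
  0 0 0 0 0
  0 0 0 0 0
  0 0 0 0 0

0 0 0 3 4
0 0 0 0 0
0 0 0 0 0
0 0 0 0 0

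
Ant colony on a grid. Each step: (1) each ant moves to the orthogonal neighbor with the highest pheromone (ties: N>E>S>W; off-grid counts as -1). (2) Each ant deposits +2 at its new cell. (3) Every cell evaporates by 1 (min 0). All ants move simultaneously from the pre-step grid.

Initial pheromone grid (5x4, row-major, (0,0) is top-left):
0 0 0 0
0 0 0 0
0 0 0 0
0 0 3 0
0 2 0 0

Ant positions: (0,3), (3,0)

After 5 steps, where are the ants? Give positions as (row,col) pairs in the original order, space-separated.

Step 1: ant0:(0,3)->S->(1,3) | ant1:(3,0)->N->(2,0)
  grid max=2 at (3,2)
Step 2: ant0:(1,3)->N->(0,3) | ant1:(2,0)->N->(1,0)
  grid max=1 at (0,3)
Step 3: ant0:(0,3)->S->(1,3) | ant1:(1,0)->N->(0,0)
  grid max=1 at (0,0)
Step 4: ant0:(1,3)->N->(0,3) | ant1:(0,0)->E->(0,1)
  grid max=1 at (0,1)
Step 5: ant0:(0,3)->S->(1,3) | ant1:(0,1)->E->(0,2)
  grid max=1 at (0,2)

(1,3) (0,2)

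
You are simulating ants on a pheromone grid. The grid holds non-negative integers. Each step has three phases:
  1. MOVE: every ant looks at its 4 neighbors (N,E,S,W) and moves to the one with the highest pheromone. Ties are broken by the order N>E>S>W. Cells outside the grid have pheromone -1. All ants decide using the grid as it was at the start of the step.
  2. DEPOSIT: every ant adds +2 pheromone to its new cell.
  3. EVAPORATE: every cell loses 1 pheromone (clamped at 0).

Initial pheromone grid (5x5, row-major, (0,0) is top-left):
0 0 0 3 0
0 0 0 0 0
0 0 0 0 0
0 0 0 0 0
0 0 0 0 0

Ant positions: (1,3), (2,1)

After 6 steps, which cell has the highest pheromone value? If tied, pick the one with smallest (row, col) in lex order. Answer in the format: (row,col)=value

Step 1: ant0:(1,3)->N->(0,3) | ant1:(2,1)->N->(1,1)
  grid max=4 at (0,3)
Step 2: ant0:(0,3)->E->(0,4) | ant1:(1,1)->N->(0,1)
  grid max=3 at (0,3)
Step 3: ant0:(0,4)->W->(0,3) | ant1:(0,1)->E->(0,2)
  grid max=4 at (0,3)
Step 4: ant0:(0,3)->W->(0,2) | ant1:(0,2)->E->(0,3)
  grid max=5 at (0,3)
Step 5: ant0:(0,2)->E->(0,3) | ant1:(0,3)->W->(0,2)
  grid max=6 at (0,3)
Step 6: ant0:(0,3)->W->(0,2) | ant1:(0,2)->E->(0,3)
  grid max=7 at (0,3)
Final grid:
  0 0 4 7 0
  0 0 0 0 0
  0 0 0 0 0
  0 0 0 0 0
  0 0 0 0 0
Max pheromone 7 at (0,3)

Answer: (0,3)=7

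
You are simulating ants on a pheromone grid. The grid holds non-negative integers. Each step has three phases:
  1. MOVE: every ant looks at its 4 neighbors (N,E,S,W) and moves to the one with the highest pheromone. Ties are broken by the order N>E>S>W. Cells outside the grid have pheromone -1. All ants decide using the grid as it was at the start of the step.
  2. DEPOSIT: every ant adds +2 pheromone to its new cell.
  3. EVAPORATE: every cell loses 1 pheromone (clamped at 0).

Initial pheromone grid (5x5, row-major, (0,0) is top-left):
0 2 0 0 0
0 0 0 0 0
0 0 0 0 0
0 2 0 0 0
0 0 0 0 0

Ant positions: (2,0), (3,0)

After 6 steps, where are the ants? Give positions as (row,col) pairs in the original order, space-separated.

Step 1: ant0:(2,0)->N->(1,0) | ant1:(3,0)->E->(3,1)
  grid max=3 at (3,1)
Step 2: ant0:(1,0)->N->(0,0) | ant1:(3,1)->N->(2,1)
  grid max=2 at (3,1)
Step 3: ant0:(0,0)->E->(0,1) | ant1:(2,1)->S->(3,1)
  grid max=3 at (3,1)
Step 4: ant0:(0,1)->E->(0,2) | ant1:(3,1)->N->(2,1)
  grid max=2 at (3,1)
Step 5: ant0:(0,2)->E->(0,3) | ant1:(2,1)->S->(3,1)
  grid max=3 at (3,1)
Step 6: ant0:(0,3)->E->(0,4) | ant1:(3,1)->N->(2,1)
  grid max=2 at (3,1)

(0,4) (2,1)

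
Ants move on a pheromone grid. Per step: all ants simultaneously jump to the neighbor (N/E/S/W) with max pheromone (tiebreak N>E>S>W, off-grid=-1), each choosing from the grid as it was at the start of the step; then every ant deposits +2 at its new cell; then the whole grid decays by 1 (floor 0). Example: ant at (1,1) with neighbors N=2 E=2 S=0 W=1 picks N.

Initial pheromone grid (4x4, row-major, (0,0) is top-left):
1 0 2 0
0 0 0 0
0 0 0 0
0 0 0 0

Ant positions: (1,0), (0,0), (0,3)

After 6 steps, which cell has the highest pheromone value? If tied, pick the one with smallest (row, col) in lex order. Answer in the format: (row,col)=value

Answer: (0,1)=12

Derivation:
Step 1: ant0:(1,0)->N->(0,0) | ant1:(0,0)->E->(0,1) | ant2:(0,3)->W->(0,2)
  grid max=3 at (0,2)
Step 2: ant0:(0,0)->E->(0,1) | ant1:(0,1)->E->(0,2) | ant2:(0,2)->W->(0,1)
  grid max=4 at (0,1)
Step 3: ant0:(0,1)->E->(0,2) | ant1:(0,2)->W->(0,1) | ant2:(0,1)->E->(0,2)
  grid max=7 at (0,2)
Step 4: ant0:(0,2)->W->(0,1) | ant1:(0,1)->E->(0,2) | ant2:(0,2)->W->(0,1)
  grid max=8 at (0,1)
Step 5: ant0:(0,1)->E->(0,2) | ant1:(0,2)->W->(0,1) | ant2:(0,1)->E->(0,2)
  grid max=11 at (0,2)
Step 6: ant0:(0,2)->W->(0,1) | ant1:(0,1)->E->(0,2) | ant2:(0,2)->W->(0,1)
  grid max=12 at (0,1)
Final grid:
  0 12 12 0
  0 0 0 0
  0 0 0 0
  0 0 0 0
Max pheromone 12 at (0,1)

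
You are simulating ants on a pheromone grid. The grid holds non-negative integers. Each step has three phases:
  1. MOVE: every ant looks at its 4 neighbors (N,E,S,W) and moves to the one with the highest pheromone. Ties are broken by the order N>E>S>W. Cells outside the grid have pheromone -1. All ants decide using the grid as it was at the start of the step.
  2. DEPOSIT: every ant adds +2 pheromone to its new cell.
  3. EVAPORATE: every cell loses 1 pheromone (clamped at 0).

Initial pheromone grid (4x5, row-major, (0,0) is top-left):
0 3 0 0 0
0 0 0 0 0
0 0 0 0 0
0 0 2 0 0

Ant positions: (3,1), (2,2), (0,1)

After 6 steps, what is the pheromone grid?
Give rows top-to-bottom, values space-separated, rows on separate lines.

After step 1: ants at (3,2),(3,2),(0,2)
  0 2 1 0 0
  0 0 0 0 0
  0 0 0 0 0
  0 0 5 0 0
After step 2: ants at (2,2),(2,2),(0,1)
  0 3 0 0 0
  0 0 0 0 0
  0 0 3 0 0
  0 0 4 0 0
After step 3: ants at (3,2),(3,2),(0,2)
  0 2 1 0 0
  0 0 0 0 0
  0 0 2 0 0
  0 0 7 0 0
After step 4: ants at (2,2),(2,2),(0,1)
  0 3 0 0 0
  0 0 0 0 0
  0 0 5 0 0
  0 0 6 0 0
After step 5: ants at (3,2),(3,2),(0,2)
  0 2 1 0 0
  0 0 0 0 0
  0 0 4 0 0
  0 0 9 0 0
After step 6: ants at (2,2),(2,2),(0,1)
  0 3 0 0 0
  0 0 0 0 0
  0 0 7 0 0
  0 0 8 0 0

0 3 0 0 0
0 0 0 0 0
0 0 7 0 0
0 0 8 0 0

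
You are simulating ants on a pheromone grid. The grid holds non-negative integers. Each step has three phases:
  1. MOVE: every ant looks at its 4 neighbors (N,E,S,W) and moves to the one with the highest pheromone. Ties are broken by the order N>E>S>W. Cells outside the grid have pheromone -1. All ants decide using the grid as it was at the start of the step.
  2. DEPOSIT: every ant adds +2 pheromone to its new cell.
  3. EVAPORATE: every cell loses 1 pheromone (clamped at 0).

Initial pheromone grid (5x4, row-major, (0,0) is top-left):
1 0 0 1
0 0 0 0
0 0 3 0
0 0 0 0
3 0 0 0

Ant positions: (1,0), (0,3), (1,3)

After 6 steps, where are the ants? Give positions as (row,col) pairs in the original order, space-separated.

Step 1: ant0:(1,0)->N->(0,0) | ant1:(0,3)->S->(1,3) | ant2:(1,3)->N->(0,3)
  grid max=2 at (0,0)
Step 2: ant0:(0,0)->E->(0,1) | ant1:(1,3)->N->(0,3) | ant2:(0,3)->S->(1,3)
  grid max=3 at (0,3)
Step 3: ant0:(0,1)->W->(0,0) | ant1:(0,3)->S->(1,3) | ant2:(1,3)->N->(0,3)
  grid max=4 at (0,3)
Step 4: ant0:(0,0)->E->(0,1) | ant1:(1,3)->N->(0,3) | ant2:(0,3)->S->(1,3)
  grid max=5 at (0,3)
Step 5: ant0:(0,1)->W->(0,0) | ant1:(0,3)->S->(1,3) | ant2:(1,3)->N->(0,3)
  grid max=6 at (0,3)
Step 6: ant0:(0,0)->E->(0,1) | ant1:(1,3)->N->(0,3) | ant2:(0,3)->S->(1,3)
  grid max=7 at (0,3)

(0,1) (0,3) (1,3)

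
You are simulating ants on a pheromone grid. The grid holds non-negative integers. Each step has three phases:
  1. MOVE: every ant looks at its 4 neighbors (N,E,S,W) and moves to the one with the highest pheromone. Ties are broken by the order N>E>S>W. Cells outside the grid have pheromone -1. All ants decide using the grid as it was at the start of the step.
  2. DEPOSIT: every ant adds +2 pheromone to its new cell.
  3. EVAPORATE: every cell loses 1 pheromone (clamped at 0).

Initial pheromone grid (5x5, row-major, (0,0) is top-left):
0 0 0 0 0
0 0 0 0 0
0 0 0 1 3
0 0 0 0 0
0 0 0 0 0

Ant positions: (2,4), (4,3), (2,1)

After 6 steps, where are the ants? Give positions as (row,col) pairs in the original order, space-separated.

Step 1: ant0:(2,4)->W->(2,3) | ant1:(4,3)->N->(3,3) | ant2:(2,1)->N->(1,1)
  grid max=2 at (2,3)
Step 2: ant0:(2,3)->E->(2,4) | ant1:(3,3)->N->(2,3) | ant2:(1,1)->N->(0,1)
  grid max=3 at (2,3)
Step 3: ant0:(2,4)->W->(2,3) | ant1:(2,3)->E->(2,4) | ant2:(0,1)->E->(0,2)
  grid max=4 at (2,3)
Step 4: ant0:(2,3)->E->(2,4) | ant1:(2,4)->W->(2,3) | ant2:(0,2)->E->(0,3)
  grid max=5 at (2,3)
Step 5: ant0:(2,4)->W->(2,3) | ant1:(2,3)->E->(2,4) | ant2:(0,3)->E->(0,4)
  grid max=6 at (2,3)
Step 6: ant0:(2,3)->E->(2,4) | ant1:(2,4)->W->(2,3) | ant2:(0,4)->S->(1,4)
  grid max=7 at (2,3)

(2,4) (2,3) (1,4)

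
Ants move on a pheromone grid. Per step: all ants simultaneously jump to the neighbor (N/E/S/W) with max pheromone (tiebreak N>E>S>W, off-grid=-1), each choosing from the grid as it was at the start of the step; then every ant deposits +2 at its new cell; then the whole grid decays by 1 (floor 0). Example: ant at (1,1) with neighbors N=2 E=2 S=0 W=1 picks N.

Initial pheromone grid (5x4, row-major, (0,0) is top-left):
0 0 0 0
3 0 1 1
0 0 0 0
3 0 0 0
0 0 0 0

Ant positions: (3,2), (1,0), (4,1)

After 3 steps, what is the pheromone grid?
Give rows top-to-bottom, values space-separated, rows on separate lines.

After step 1: ants at (2,2),(0,0),(3,1)
  1 0 0 0
  2 0 0 0
  0 0 1 0
  2 1 0 0
  0 0 0 0
After step 2: ants at (1,2),(1,0),(3,0)
  0 0 0 0
  3 0 1 0
  0 0 0 0
  3 0 0 0
  0 0 0 0
After step 3: ants at (0,2),(0,0),(2,0)
  1 0 1 0
  2 0 0 0
  1 0 0 0
  2 0 0 0
  0 0 0 0

1 0 1 0
2 0 0 0
1 0 0 0
2 0 0 0
0 0 0 0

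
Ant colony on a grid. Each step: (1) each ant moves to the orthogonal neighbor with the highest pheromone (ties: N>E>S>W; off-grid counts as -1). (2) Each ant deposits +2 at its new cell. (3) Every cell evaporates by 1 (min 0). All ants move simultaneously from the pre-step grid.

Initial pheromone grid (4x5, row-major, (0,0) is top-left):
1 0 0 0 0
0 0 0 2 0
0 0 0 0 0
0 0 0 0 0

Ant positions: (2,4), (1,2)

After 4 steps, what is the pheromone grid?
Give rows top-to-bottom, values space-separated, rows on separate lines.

After step 1: ants at (1,4),(1,3)
  0 0 0 0 0
  0 0 0 3 1
  0 0 0 0 0
  0 0 0 0 0
After step 2: ants at (1,3),(1,4)
  0 0 0 0 0
  0 0 0 4 2
  0 0 0 0 0
  0 0 0 0 0
After step 3: ants at (1,4),(1,3)
  0 0 0 0 0
  0 0 0 5 3
  0 0 0 0 0
  0 0 0 0 0
After step 4: ants at (1,3),(1,4)
  0 0 0 0 0
  0 0 0 6 4
  0 0 0 0 0
  0 0 0 0 0

0 0 0 0 0
0 0 0 6 4
0 0 0 0 0
0 0 0 0 0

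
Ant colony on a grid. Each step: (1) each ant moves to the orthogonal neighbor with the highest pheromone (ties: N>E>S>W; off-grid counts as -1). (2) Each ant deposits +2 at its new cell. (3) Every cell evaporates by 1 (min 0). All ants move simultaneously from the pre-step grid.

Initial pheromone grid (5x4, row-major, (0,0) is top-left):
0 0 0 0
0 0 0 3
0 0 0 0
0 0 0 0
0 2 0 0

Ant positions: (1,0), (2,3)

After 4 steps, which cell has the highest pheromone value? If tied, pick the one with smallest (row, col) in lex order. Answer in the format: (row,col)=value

Step 1: ant0:(1,0)->N->(0,0) | ant1:(2,3)->N->(1,3)
  grid max=4 at (1,3)
Step 2: ant0:(0,0)->E->(0,1) | ant1:(1,3)->N->(0,3)
  grid max=3 at (1,3)
Step 3: ant0:(0,1)->E->(0,2) | ant1:(0,3)->S->(1,3)
  grid max=4 at (1,3)
Step 4: ant0:(0,2)->E->(0,3) | ant1:(1,3)->N->(0,3)
  grid max=3 at (0,3)
Final grid:
  0 0 0 3
  0 0 0 3
  0 0 0 0
  0 0 0 0
  0 0 0 0
Max pheromone 3 at (0,3)

Answer: (0,3)=3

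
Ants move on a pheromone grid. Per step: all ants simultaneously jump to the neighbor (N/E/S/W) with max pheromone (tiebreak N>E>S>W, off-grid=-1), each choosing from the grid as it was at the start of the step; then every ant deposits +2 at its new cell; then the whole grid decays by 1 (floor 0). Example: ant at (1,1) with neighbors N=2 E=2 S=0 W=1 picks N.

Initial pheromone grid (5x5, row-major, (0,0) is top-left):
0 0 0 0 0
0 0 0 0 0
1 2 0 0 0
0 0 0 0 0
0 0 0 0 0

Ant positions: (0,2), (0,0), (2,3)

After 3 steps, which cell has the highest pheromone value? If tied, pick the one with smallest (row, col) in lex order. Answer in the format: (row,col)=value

Answer: (0,3)=5

Derivation:
Step 1: ant0:(0,2)->E->(0,3) | ant1:(0,0)->E->(0,1) | ant2:(2,3)->N->(1,3)
  grid max=1 at (0,1)
Step 2: ant0:(0,3)->S->(1,3) | ant1:(0,1)->E->(0,2) | ant2:(1,3)->N->(0,3)
  grid max=2 at (0,3)
Step 3: ant0:(1,3)->N->(0,3) | ant1:(0,2)->E->(0,3) | ant2:(0,3)->S->(1,3)
  grid max=5 at (0,3)
Final grid:
  0 0 0 5 0
  0 0 0 3 0
  0 0 0 0 0
  0 0 0 0 0
  0 0 0 0 0
Max pheromone 5 at (0,3)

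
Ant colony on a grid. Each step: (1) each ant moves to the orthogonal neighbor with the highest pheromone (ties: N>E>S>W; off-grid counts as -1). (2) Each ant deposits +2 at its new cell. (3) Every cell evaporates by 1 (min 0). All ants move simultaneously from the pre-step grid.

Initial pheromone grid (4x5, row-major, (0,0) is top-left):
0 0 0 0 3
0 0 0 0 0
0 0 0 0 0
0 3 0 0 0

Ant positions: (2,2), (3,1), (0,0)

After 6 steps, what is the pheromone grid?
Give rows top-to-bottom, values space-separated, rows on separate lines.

After step 1: ants at (1,2),(2,1),(0,1)
  0 1 0 0 2
  0 0 1 0 0
  0 1 0 0 0
  0 2 0 0 0
After step 2: ants at (0,2),(3,1),(0,2)
  0 0 3 0 1
  0 0 0 0 0
  0 0 0 0 0
  0 3 0 0 0
After step 3: ants at (0,3),(2,1),(0,3)
  0 0 2 3 0
  0 0 0 0 0
  0 1 0 0 0
  0 2 0 0 0
After step 4: ants at (0,2),(3,1),(0,2)
  0 0 5 2 0
  0 0 0 0 0
  0 0 0 0 0
  0 3 0 0 0
After step 5: ants at (0,3),(2,1),(0,3)
  0 0 4 5 0
  0 0 0 0 0
  0 1 0 0 0
  0 2 0 0 0
After step 6: ants at (0,2),(3,1),(0,2)
  0 0 7 4 0
  0 0 0 0 0
  0 0 0 0 0
  0 3 0 0 0

0 0 7 4 0
0 0 0 0 0
0 0 0 0 0
0 3 0 0 0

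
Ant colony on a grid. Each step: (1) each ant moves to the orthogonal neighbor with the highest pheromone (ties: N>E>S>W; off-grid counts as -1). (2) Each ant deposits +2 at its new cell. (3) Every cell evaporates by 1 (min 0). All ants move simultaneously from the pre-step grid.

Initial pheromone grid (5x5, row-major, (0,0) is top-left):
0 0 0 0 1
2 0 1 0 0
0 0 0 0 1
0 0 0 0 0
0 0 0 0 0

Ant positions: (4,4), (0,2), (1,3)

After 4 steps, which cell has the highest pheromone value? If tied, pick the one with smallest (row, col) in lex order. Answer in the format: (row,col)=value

Step 1: ant0:(4,4)->N->(3,4) | ant1:(0,2)->S->(1,2) | ant2:(1,3)->W->(1,2)
  grid max=4 at (1,2)
Step 2: ant0:(3,4)->N->(2,4) | ant1:(1,2)->N->(0,2) | ant2:(1,2)->N->(0,2)
  grid max=3 at (0,2)
Step 3: ant0:(2,4)->N->(1,4) | ant1:(0,2)->S->(1,2) | ant2:(0,2)->S->(1,2)
  grid max=6 at (1,2)
Step 4: ant0:(1,4)->N->(0,4) | ant1:(1,2)->N->(0,2) | ant2:(1,2)->N->(0,2)
  grid max=5 at (0,2)
Final grid:
  0 0 5 0 1
  0 0 5 0 0
  0 0 0 0 0
  0 0 0 0 0
  0 0 0 0 0
Max pheromone 5 at (0,2)

Answer: (0,2)=5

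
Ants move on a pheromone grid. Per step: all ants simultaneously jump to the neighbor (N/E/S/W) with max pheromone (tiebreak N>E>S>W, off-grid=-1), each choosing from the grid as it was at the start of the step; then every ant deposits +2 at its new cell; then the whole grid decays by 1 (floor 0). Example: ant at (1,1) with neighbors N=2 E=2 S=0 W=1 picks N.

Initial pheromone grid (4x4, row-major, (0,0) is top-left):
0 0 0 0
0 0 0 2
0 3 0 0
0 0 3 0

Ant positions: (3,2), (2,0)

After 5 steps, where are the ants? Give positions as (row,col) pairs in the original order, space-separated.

Step 1: ant0:(3,2)->N->(2,2) | ant1:(2,0)->E->(2,1)
  grid max=4 at (2,1)
Step 2: ant0:(2,2)->W->(2,1) | ant1:(2,1)->E->(2,2)
  grid max=5 at (2,1)
Step 3: ant0:(2,1)->E->(2,2) | ant1:(2,2)->W->(2,1)
  grid max=6 at (2,1)
Step 4: ant0:(2,2)->W->(2,1) | ant1:(2,1)->E->(2,2)
  grid max=7 at (2,1)
Step 5: ant0:(2,1)->E->(2,2) | ant1:(2,2)->W->(2,1)
  grid max=8 at (2,1)

(2,2) (2,1)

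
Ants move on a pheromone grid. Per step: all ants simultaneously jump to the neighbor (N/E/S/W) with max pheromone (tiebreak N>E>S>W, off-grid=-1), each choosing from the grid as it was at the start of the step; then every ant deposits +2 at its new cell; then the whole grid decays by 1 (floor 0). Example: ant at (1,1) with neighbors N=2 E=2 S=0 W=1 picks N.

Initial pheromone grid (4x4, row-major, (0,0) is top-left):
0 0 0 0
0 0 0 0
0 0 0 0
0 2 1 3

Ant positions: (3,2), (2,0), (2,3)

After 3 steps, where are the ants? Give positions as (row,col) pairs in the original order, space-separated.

Step 1: ant0:(3,2)->E->(3,3) | ant1:(2,0)->N->(1,0) | ant2:(2,3)->S->(3,3)
  grid max=6 at (3,3)
Step 2: ant0:(3,3)->N->(2,3) | ant1:(1,0)->N->(0,0) | ant2:(3,3)->N->(2,3)
  grid max=5 at (3,3)
Step 3: ant0:(2,3)->S->(3,3) | ant1:(0,0)->E->(0,1) | ant2:(2,3)->S->(3,3)
  grid max=8 at (3,3)

(3,3) (0,1) (3,3)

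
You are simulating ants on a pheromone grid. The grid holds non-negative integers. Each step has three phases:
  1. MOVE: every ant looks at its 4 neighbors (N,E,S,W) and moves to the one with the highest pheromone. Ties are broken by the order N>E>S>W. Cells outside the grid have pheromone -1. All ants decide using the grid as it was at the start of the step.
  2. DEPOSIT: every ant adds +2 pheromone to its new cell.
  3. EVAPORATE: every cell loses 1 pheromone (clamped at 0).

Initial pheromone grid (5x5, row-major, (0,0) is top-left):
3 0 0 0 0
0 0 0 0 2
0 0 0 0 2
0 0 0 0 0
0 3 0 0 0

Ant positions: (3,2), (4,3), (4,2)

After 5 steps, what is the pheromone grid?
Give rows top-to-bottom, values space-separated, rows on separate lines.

After step 1: ants at (2,2),(3,3),(4,1)
  2 0 0 0 0
  0 0 0 0 1
  0 0 1 0 1
  0 0 0 1 0
  0 4 0 0 0
After step 2: ants at (1,2),(2,3),(3,1)
  1 0 0 0 0
  0 0 1 0 0
  0 0 0 1 0
  0 1 0 0 0
  0 3 0 0 0
After step 3: ants at (0,2),(1,3),(4,1)
  0 0 1 0 0
  0 0 0 1 0
  0 0 0 0 0
  0 0 0 0 0
  0 4 0 0 0
After step 4: ants at (0,3),(0,3),(3,1)
  0 0 0 3 0
  0 0 0 0 0
  0 0 0 0 0
  0 1 0 0 0
  0 3 0 0 0
After step 5: ants at (0,4),(0,4),(4,1)
  0 0 0 2 3
  0 0 0 0 0
  0 0 0 0 0
  0 0 0 0 0
  0 4 0 0 0

0 0 0 2 3
0 0 0 0 0
0 0 0 0 0
0 0 0 0 0
0 4 0 0 0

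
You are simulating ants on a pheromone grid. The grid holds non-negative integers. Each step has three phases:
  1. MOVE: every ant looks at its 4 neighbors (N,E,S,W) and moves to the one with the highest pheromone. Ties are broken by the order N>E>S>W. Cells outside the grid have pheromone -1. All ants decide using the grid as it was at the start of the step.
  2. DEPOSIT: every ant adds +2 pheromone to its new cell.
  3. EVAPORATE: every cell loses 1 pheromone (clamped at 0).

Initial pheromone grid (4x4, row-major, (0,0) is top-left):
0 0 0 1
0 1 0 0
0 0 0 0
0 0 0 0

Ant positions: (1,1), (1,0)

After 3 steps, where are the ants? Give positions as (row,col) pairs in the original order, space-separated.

Step 1: ant0:(1,1)->N->(0,1) | ant1:(1,0)->E->(1,1)
  grid max=2 at (1,1)
Step 2: ant0:(0,1)->S->(1,1) | ant1:(1,1)->N->(0,1)
  grid max=3 at (1,1)
Step 3: ant0:(1,1)->N->(0,1) | ant1:(0,1)->S->(1,1)
  grid max=4 at (1,1)

(0,1) (1,1)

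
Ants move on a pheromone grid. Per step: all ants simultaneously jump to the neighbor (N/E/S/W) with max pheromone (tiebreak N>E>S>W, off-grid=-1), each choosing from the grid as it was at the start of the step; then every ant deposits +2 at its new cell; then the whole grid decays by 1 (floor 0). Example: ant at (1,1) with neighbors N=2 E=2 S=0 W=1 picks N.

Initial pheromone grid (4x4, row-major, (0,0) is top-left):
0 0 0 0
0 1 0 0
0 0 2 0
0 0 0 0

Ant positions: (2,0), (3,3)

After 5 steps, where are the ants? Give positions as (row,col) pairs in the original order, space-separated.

Step 1: ant0:(2,0)->N->(1,0) | ant1:(3,3)->N->(2,3)
  grid max=1 at (1,0)
Step 2: ant0:(1,0)->N->(0,0) | ant1:(2,3)->W->(2,2)
  grid max=2 at (2,2)
Step 3: ant0:(0,0)->E->(0,1) | ant1:(2,2)->N->(1,2)
  grid max=1 at (0,1)
Step 4: ant0:(0,1)->E->(0,2) | ant1:(1,2)->S->(2,2)
  grid max=2 at (2,2)
Step 5: ant0:(0,2)->E->(0,3) | ant1:(2,2)->N->(1,2)
  grid max=1 at (0,3)

(0,3) (1,2)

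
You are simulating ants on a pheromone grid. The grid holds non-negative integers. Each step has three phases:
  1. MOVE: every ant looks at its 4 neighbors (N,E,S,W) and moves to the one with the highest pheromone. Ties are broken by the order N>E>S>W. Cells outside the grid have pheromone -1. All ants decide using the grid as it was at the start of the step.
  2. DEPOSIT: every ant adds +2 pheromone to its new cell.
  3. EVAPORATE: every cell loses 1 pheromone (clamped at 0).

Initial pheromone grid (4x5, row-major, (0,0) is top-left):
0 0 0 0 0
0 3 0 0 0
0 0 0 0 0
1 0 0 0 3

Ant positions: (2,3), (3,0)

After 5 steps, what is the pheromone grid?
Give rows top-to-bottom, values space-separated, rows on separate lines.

After step 1: ants at (1,3),(2,0)
  0 0 0 0 0
  0 2 0 1 0
  1 0 0 0 0
  0 0 0 0 2
After step 2: ants at (0,3),(1,0)
  0 0 0 1 0
  1 1 0 0 0
  0 0 0 0 0
  0 0 0 0 1
After step 3: ants at (0,4),(1,1)
  0 0 0 0 1
  0 2 0 0 0
  0 0 0 0 0
  0 0 0 0 0
After step 4: ants at (1,4),(0,1)
  0 1 0 0 0
  0 1 0 0 1
  0 0 0 0 0
  0 0 0 0 0
After step 5: ants at (0,4),(1,1)
  0 0 0 0 1
  0 2 0 0 0
  0 0 0 0 0
  0 0 0 0 0

0 0 0 0 1
0 2 0 0 0
0 0 0 0 0
0 0 0 0 0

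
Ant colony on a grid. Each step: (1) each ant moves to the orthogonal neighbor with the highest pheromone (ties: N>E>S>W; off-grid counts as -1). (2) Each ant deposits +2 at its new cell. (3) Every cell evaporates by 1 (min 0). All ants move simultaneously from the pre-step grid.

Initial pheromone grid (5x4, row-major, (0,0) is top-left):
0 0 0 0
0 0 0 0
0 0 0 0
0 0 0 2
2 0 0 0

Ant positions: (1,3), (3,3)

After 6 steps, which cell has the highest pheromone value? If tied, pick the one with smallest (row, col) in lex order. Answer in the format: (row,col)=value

Step 1: ant0:(1,3)->N->(0,3) | ant1:(3,3)->N->(2,3)
  grid max=1 at (0,3)
Step 2: ant0:(0,3)->S->(1,3) | ant1:(2,3)->S->(3,3)
  grid max=2 at (3,3)
Step 3: ant0:(1,3)->N->(0,3) | ant1:(3,3)->N->(2,3)
  grid max=1 at (0,3)
Step 4: ant0:(0,3)->S->(1,3) | ant1:(2,3)->S->(3,3)
  grid max=2 at (3,3)
Step 5: ant0:(1,3)->N->(0,3) | ant1:(3,3)->N->(2,3)
  grid max=1 at (0,3)
Step 6: ant0:(0,3)->S->(1,3) | ant1:(2,3)->S->(3,3)
  grid max=2 at (3,3)
Final grid:
  0 0 0 0
  0 0 0 1
  0 0 0 0
  0 0 0 2
  0 0 0 0
Max pheromone 2 at (3,3)

Answer: (3,3)=2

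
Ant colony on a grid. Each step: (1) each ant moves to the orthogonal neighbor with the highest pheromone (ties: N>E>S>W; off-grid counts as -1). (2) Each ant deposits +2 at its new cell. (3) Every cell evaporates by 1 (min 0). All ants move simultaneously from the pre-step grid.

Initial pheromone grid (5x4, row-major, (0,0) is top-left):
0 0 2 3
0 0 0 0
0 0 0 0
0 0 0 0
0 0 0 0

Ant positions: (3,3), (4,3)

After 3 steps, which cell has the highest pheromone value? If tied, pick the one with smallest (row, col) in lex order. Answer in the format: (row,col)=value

Answer: (2,3)=3

Derivation:
Step 1: ant0:(3,3)->N->(2,3) | ant1:(4,3)->N->(3,3)
  grid max=2 at (0,3)
Step 2: ant0:(2,3)->S->(3,3) | ant1:(3,3)->N->(2,3)
  grid max=2 at (2,3)
Step 3: ant0:(3,3)->N->(2,3) | ant1:(2,3)->S->(3,3)
  grid max=3 at (2,3)
Final grid:
  0 0 0 0
  0 0 0 0
  0 0 0 3
  0 0 0 3
  0 0 0 0
Max pheromone 3 at (2,3)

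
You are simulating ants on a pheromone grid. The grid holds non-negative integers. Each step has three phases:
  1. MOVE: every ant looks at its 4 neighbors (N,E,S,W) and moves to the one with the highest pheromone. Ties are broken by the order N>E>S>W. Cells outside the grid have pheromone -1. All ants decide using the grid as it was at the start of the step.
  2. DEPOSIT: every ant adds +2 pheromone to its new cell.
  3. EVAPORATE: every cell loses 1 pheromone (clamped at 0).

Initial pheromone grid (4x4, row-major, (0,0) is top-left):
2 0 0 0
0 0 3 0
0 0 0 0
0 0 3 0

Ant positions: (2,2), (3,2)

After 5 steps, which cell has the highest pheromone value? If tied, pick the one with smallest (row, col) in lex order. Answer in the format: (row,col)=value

Answer: (1,2)=8

Derivation:
Step 1: ant0:(2,2)->N->(1,2) | ant1:(3,2)->N->(2,2)
  grid max=4 at (1,2)
Step 2: ant0:(1,2)->S->(2,2) | ant1:(2,2)->N->(1,2)
  grid max=5 at (1,2)
Step 3: ant0:(2,2)->N->(1,2) | ant1:(1,2)->S->(2,2)
  grid max=6 at (1,2)
Step 4: ant0:(1,2)->S->(2,2) | ant1:(2,2)->N->(1,2)
  grid max=7 at (1,2)
Step 5: ant0:(2,2)->N->(1,2) | ant1:(1,2)->S->(2,2)
  grid max=8 at (1,2)
Final grid:
  0 0 0 0
  0 0 8 0
  0 0 5 0
  0 0 0 0
Max pheromone 8 at (1,2)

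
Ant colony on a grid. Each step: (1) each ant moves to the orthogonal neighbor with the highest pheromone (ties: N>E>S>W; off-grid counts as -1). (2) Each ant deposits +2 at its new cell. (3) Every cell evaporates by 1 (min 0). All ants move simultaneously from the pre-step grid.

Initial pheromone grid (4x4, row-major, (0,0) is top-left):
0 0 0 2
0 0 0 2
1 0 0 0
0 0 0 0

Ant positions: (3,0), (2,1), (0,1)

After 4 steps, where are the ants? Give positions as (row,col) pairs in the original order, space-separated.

Step 1: ant0:(3,0)->N->(2,0) | ant1:(2,1)->W->(2,0) | ant2:(0,1)->E->(0,2)
  grid max=4 at (2,0)
Step 2: ant0:(2,0)->N->(1,0) | ant1:(2,0)->N->(1,0) | ant2:(0,2)->E->(0,3)
  grid max=3 at (1,0)
Step 3: ant0:(1,0)->S->(2,0) | ant1:(1,0)->S->(2,0) | ant2:(0,3)->S->(1,3)
  grid max=6 at (2,0)
Step 4: ant0:(2,0)->N->(1,0) | ant1:(2,0)->N->(1,0) | ant2:(1,3)->N->(0,3)
  grid max=5 at (1,0)

(1,0) (1,0) (0,3)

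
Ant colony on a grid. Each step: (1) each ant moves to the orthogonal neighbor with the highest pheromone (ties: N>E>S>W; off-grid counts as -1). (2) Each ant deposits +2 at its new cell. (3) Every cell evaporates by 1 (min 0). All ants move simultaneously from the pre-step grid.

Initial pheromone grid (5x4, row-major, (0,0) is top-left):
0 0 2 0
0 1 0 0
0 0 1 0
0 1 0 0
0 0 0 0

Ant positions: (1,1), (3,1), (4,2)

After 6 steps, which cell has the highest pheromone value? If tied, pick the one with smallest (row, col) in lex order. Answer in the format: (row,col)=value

Answer: (0,2)=10

Derivation:
Step 1: ant0:(1,1)->N->(0,1) | ant1:(3,1)->N->(2,1) | ant2:(4,2)->N->(3,2)
  grid max=1 at (0,1)
Step 2: ant0:(0,1)->E->(0,2) | ant1:(2,1)->N->(1,1) | ant2:(3,2)->N->(2,2)
  grid max=2 at (0,2)
Step 3: ant0:(0,2)->E->(0,3) | ant1:(1,1)->N->(0,1) | ant2:(2,2)->N->(1,2)
  grid max=1 at (0,1)
Step 4: ant0:(0,3)->W->(0,2) | ant1:(0,1)->E->(0,2) | ant2:(1,2)->N->(0,2)
  grid max=6 at (0,2)
Step 5: ant0:(0,2)->E->(0,3) | ant1:(0,2)->E->(0,3) | ant2:(0,2)->E->(0,3)
  grid max=5 at (0,2)
Step 6: ant0:(0,3)->W->(0,2) | ant1:(0,3)->W->(0,2) | ant2:(0,3)->W->(0,2)
  grid max=10 at (0,2)
Final grid:
  0 0 10 4
  0 0 0 0
  0 0 0 0
  0 0 0 0
  0 0 0 0
Max pheromone 10 at (0,2)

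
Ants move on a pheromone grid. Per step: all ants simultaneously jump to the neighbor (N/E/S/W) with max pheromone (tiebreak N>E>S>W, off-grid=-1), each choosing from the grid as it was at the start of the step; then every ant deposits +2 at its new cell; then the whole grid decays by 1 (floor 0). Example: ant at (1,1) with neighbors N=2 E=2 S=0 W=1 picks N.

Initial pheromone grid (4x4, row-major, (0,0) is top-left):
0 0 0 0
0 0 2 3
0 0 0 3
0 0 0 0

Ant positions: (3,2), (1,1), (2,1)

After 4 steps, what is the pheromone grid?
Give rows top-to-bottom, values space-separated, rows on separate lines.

After step 1: ants at (2,2),(1,2),(1,1)
  0 0 0 0
  0 1 3 2
  0 0 1 2
  0 0 0 0
After step 2: ants at (1,2),(1,3),(1,2)
  0 0 0 0
  0 0 6 3
  0 0 0 1
  0 0 0 0
After step 3: ants at (1,3),(1,2),(1,3)
  0 0 0 0
  0 0 7 6
  0 0 0 0
  0 0 0 0
After step 4: ants at (1,2),(1,3),(1,2)
  0 0 0 0
  0 0 10 7
  0 0 0 0
  0 0 0 0

0 0 0 0
0 0 10 7
0 0 0 0
0 0 0 0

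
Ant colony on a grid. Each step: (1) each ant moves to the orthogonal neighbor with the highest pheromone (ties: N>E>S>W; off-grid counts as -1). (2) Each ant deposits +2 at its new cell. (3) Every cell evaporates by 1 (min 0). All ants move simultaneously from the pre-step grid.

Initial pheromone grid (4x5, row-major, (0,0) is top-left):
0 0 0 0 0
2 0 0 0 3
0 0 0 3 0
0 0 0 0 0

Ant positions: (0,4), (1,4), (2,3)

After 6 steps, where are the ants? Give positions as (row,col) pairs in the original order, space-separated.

Step 1: ant0:(0,4)->S->(1,4) | ant1:(1,4)->N->(0,4) | ant2:(2,3)->N->(1,3)
  grid max=4 at (1,4)
Step 2: ant0:(1,4)->N->(0,4) | ant1:(0,4)->S->(1,4) | ant2:(1,3)->E->(1,4)
  grid max=7 at (1,4)
Step 3: ant0:(0,4)->S->(1,4) | ant1:(1,4)->N->(0,4) | ant2:(1,4)->N->(0,4)
  grid max=8 at (1,4)
Step 4: ant0:(1,4)->N->(0,4) | ant1:(0,4)->S->(1,4) | ant2:(0,4)->S->(1,4)
  grid max=11 at (1,4)
Step 5: ant0:(0,4)->S->(1,4) | ant1:(1,4)->N->(0,4) | ant2:(1,4)->N->(0,4)
  grid max=12 at (1,4)
Step 6: ant0:(1,4)->N->(0,4) | ant1:(0,4)->S->(1,4) | ant2:(0,4)->S->(1,4)
  grid max=15 at (1,4)

(0,4) (1,4) (1,4)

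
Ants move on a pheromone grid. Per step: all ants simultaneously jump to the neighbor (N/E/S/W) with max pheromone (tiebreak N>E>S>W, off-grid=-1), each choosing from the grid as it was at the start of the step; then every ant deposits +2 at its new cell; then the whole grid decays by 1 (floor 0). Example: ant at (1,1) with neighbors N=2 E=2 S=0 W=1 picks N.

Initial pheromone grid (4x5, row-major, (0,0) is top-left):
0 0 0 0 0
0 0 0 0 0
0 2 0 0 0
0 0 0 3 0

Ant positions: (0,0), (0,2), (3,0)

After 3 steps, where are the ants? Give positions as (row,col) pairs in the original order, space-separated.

Step 1: ant0:(0,0)->E->(0,1) | ant1:(0,2)->E->(0,3) | ant2:(3,0)->N->(2,0)
  grid max=2 at (3,3)
Step 2: ant0:(0,1)->E->(0,2) | ant1:(0,3)->E->(0,4) | ant2:(2,0)->E->(2,1)
  grid max=2 at (2,1)
Step 3: ant0:(0,2)->E->(0,3) | ant1:(0,4)->S->(1,4) | ant2:(2,1)->N->(1,1)
  grid max=1 at (0,3)

(0,3) (1,4) (1,1)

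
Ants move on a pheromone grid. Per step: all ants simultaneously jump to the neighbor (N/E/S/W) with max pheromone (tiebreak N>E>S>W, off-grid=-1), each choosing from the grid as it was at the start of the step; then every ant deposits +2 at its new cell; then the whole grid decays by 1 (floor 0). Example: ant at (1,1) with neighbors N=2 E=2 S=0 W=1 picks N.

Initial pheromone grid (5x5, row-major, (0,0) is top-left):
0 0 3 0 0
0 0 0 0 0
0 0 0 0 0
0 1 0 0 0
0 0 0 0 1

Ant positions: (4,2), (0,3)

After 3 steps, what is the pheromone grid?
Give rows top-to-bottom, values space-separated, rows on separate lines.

After step 1: ants at (3,2),(0,2)
  0 0 4 0 0
  0 0 0 0 0
  0 0 0 0 0
  0 0 1 0 0
  0 0 0 0 0
After step 2: ants at (2,2),(0,3)
  0 0 3 1 0
  0 0 0 0 0
  0 0 1 0 0
  0 0 0 0 0
  0 0 0 0 0
After step 3: ants at (1,2),(0,2)
  0 0 4 0 0
  0 0 1 0 0
  0 0 0 0 0
  0 0 0 0 0
  0 0 0 0 0

0 0 4 0 0
0 0 1 0 0
0 0 0 0 0
0 0 0 0 0
0 0 0 0 0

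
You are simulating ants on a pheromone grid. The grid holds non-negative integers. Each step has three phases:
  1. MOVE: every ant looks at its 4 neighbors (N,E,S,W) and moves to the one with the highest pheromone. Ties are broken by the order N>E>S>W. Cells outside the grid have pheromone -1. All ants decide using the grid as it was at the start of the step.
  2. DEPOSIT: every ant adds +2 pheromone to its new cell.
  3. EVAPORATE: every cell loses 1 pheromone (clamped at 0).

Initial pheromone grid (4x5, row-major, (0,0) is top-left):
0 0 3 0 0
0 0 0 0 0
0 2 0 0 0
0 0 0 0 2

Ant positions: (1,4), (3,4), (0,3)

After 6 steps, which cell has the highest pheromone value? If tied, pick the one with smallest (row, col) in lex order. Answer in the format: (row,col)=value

Step 1: ant0:(1,4)->N->(0,4) | ant1:(3,4)->N->(2,4) | ant2:(0,3)->W->(0,2)
  grid max=4 at (0,2)
Step 2: ant0:(0,4)->S->(1,4) | ant1:(2,4)->S->(3,4) | ant2:(0,2)->E->(0,3)
  grid max=3 at (0,2)
Step 3: ant0:(1,4)->N->(0,4) | ant1:(3,4)->N->(2,4) | ant2:(0,3)->W->(0,2)
  grid max=4 at (0,2)
Step 4: ant0:(0,4)->S->(1,4) | ant1:(2,4)->S->(3,4) | ant2:(0,2)->E->(0,3)
  grid max=3 at (0,2)
Step 5: ant0:(1,4)->N->(0,4) | ant1:(3,4)->N->(2,4) | ant2:(0,3)->W->(0,2)
  grid max=4 at (0,2)
Step 6: ant0:(0,4)->S->(1,4) | ant1:(2,4)->S->(3,4) | ant2:(0,2)->E->(0,3)
  grid max=3 at (0,2)
Final grid:
  0 0 3 1 0
  0 0 0 0 1
  0 0 0 0 0
  0 0 0 0 2
Max pheromone 3 at (0,2)

Answer: (0,2)=3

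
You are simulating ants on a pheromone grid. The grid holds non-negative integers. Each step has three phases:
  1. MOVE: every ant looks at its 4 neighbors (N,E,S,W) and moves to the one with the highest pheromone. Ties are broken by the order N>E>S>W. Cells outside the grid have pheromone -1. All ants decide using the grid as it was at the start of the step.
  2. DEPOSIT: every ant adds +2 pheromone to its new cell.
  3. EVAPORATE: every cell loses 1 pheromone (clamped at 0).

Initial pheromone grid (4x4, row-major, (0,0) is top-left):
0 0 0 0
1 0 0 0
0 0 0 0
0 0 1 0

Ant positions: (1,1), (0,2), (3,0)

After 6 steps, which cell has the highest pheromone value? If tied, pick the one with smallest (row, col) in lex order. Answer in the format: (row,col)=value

Answer: (1,0)=7

Derivation:
Step 1: ant0:(1,1)->W->(1,0) | ant1:(0,2)->E->(0,3) | ant2:(3,0)->N->(2,0)
  grid max=2 at (1,0)
Step 2: ant0:(1,0)->S->(2,0) | ant1:(0,3)->S->(1,3) | ant2:(2,0)->N->(1,0)
  grid max=3 at (1,0)
Step 3: ant0:(2,0)->N->(1,0) | ant1:(1,3)->N->(0,3) | ant2:(1,0)->S->(2,0)
  grid max=4 at (1,0)
Step 4: ant0:(1,0)->S->(2,0) | ant1:(0,3)->S->(1,3) | ant2:(2,0)->N->(1,0)
  grid max=5 at (1,0)
Step 5: ant0:(2,0)->N->(1,0) | ant1:(1,3)->N->(0,3) | ant2:(1,0)->S->(2,0)
  grid max=6 at (1,0)
Step 6: ant0:(1,0)->S->(2,0) | ant1:(0,3)->S->(1,3) | ant2:(2,0)->N->(1,0)
  grid max=7 at (1,0)
Final grid:
  0 0 0 0
  7 0 0 1
  6 0 0 0
  0 0 0 0
Max pheromone 7 at (1,0)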